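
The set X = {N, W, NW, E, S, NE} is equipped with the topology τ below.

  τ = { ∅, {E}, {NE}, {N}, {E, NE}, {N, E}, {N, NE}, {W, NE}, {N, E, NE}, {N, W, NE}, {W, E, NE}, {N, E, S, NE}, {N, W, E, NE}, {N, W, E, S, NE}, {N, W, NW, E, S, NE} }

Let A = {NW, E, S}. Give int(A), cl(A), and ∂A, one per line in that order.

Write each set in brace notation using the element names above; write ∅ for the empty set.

opens ⊆ A: ∅, {E}; union → int = {E}
complement {N, W, NE}; its interior {N, W, NE}; cl(A) = X∖{N, W, NE} = {NW, E, S}
boundary = {NW, E, S} ∖ {E} = {NW, S}

int(A) = {E}
cl(A)  = {NW, E, S}
∂A     = {NW, S}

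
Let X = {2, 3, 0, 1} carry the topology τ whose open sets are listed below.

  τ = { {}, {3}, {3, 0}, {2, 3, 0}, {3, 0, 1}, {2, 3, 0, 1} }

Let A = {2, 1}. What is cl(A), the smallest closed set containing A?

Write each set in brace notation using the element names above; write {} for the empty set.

cl via duality: int({3, 0}) = {3, 0}, so X∖{3, 0} = {2, 1}

{2, 1}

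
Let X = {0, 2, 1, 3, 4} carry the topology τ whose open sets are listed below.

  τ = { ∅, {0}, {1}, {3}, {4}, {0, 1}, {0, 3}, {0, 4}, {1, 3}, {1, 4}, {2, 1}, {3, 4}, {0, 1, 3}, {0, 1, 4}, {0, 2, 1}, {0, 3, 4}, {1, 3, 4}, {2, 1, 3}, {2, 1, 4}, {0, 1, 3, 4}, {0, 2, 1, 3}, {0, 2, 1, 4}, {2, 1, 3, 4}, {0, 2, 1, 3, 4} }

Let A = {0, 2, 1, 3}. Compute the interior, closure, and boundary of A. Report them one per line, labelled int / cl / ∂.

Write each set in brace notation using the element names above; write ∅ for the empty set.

opens ⊆ A: ∅, {0}, {1}, {3}, {1, 3}, {0, 1}, {2, 1}, {0, 3}, {0, 1, 3}, {0, 2, 1}, {2, 1, 3}, {0, 2, 1, 3}; union → int = {0, 2, 1, 3}
complement {4}; its interior {4}; cl(A) = X∖{4} = {0, 2, 1, 3}
boundary = {0, 2, 1, 3} ∖ {0, 2, 1, 3} = ∅

int(A) = {0, 2, 1, 3}
cl(A)  = {0, 2, 1, 3}
∂A     = ∅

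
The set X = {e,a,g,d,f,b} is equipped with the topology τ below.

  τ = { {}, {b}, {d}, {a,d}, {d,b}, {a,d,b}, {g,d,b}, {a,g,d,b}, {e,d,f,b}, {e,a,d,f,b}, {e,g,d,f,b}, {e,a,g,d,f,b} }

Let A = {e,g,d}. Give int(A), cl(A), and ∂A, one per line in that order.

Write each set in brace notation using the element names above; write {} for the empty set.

int(A) = {d}
cl(A)  = {e,a,g,d,f}
∂A     = {e,a,g,f}

U open, U⊆A: {}, {d}. int(A) = ⋃ = {d}
X∖A={a,f,b}, int(X∖A)={b}, hence cl(A)={e,a,g,d,f}
∂A: remove int from cl → {e,a,g,f}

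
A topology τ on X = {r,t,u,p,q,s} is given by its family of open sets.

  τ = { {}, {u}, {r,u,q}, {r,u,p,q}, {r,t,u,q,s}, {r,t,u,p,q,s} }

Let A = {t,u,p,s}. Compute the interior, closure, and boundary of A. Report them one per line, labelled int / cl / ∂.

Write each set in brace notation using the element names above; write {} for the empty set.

int(A) = {u}
cl(A)  = {r,t,u,p,q,s}
∂A     = {r,t,p,q,s}

opens ⊆ A: {}, {u}; union → int = {u}
complement {r,q}; its interior {}; cl(A) = X∖{} = {r,t,u,p,q,s}
boundary = {r,t,u,p,q,s} ∖ {u} = {r,t,p,q,s}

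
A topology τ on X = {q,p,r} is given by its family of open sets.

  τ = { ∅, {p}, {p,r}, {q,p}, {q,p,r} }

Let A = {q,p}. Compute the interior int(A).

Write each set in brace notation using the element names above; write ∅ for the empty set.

{q,p}

open subsets of A: ∅, {p}, {q,p}; so int(A) = {q,p}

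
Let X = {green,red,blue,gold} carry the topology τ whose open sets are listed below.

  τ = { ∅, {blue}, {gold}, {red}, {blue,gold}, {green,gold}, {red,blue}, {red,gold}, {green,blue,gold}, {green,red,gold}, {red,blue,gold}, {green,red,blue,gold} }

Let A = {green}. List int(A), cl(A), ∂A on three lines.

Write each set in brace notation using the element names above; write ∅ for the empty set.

U open, U⊆A: ∅. int(A) = ⋃ = ∅
X∖A={red,blue,gold}, int(X∖A)={red,blue,gold}, hence cl(A)={green}
∂A: remove int from cl → {green}

int(A) = ∅
cl(A)  = {green}
∂A     = {green}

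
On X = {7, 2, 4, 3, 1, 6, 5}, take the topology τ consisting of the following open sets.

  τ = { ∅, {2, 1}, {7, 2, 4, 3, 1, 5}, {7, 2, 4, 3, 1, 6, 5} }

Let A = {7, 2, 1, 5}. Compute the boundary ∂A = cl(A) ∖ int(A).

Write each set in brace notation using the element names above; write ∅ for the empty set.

{7, 4, 3, 6, 5}

U open, U⊆A: ∅, {2, 1}. int(A) = ⋃ = {2, 1}
X∖A={4, 3, 6}, int(X∖A)=∅, hence cl(A)={7, 2, 4, 3, 1, 6, 5}
∂A: remove int from cl → {7, 4, 3, 6, 5}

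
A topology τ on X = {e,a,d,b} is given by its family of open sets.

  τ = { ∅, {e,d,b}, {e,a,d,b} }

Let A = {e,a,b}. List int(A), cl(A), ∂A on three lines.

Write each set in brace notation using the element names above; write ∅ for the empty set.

U open, U⊆A: ∅. int(A) = ⋃ = ∅
X∖A={d}, int(X∖A)=∅, hence cl(A)={e,a,d,b}
∂A: remove int from cl → {e,a,d,b}

int(A) = ∅
cl(A)  = {e,a,d,b}
∂A     = {e,a,d,b}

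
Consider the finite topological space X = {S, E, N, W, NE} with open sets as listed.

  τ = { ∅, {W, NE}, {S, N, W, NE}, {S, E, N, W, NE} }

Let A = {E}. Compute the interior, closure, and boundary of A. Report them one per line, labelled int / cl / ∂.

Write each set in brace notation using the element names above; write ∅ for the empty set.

open subsets of A: ∅; so int(A) = ∅
closure: X∖int(X∖A) = X∖{S, N, W, NE} = {E}
∂A = {E} minus ∅ = {E}

int(A) = ∅
cl(A)  = {E}
∂A     = {E}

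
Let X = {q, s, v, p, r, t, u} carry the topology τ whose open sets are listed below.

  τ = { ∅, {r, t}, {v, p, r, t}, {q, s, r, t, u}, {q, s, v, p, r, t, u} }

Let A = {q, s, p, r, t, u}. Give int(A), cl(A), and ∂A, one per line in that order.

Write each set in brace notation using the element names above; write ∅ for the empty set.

int(A) = {q, s, r, t, u}
cl(A)  = {q, s, v, p, r, t, u}
∂A     = {v, p}

U open, U⊆A: ∅, {r, t}, {q, s, r, t, u}. int(A) = ⋃ = {q, s, r, t, u}
X∖A={v}, int(X∖A)=∅, hence cl(A)={q, s, v, p, r, t, u}
∂A: remove int from cl → {v, p}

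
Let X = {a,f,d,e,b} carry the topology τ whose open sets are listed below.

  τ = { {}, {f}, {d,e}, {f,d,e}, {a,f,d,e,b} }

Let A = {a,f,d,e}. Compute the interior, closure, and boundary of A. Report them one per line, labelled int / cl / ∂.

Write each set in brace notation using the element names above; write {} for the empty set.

int(A) = {f,d,e}
cl(A)  = {a,f,d,e,b}
∂A     = {a,b}

U open, U⊆A: {}, {f}, {d,e}, {f,d,e}. int(A) = ⋃ = {f,d,e}
X∖A={b}, int(X∖A)={}, hence cl(A)={a,f,d,e,b}
∂A: remove int from cl → {a,b}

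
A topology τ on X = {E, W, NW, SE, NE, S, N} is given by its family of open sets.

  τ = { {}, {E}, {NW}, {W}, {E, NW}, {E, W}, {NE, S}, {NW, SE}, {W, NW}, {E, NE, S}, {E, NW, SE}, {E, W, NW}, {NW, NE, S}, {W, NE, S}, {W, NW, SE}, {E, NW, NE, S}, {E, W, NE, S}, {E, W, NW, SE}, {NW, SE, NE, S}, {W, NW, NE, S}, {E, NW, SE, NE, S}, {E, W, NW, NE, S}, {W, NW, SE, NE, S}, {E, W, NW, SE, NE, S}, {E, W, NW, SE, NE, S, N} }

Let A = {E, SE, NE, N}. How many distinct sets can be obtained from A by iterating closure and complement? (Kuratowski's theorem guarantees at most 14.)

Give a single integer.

12

closure: X∖int(X∖A) = X∖{W, NW} = {E, SE, NE, S, N}
Let k=closure and c=complement:
  1. A     = {E, SE, NE, N}
  2. kA    = {E, SE, NE, S, N}
  3. cA    = {W, NW, S}
  4. ckA   = {W, NW}
  5. kcA   = {W, NW, SE, NE, S, N}
  6. kckA  = {W, NW, SE, N}
  7. ckcA  = {E}
  8. ckckA = {E, NE, S}
  9. kckcA = {E, N}
  10. kckckA = {E, NE, S, N}
  11. ckckcA = {W, NW, SE, NE, S}
  12. ckckckA = {W, NW, SE}
— saturated at 12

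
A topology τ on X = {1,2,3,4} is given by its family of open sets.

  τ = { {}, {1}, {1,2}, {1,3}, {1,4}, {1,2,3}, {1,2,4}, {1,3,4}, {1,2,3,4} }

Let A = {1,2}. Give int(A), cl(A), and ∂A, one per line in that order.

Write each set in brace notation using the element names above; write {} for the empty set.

int(A) = {1,2}
cl(A)  = {1,2,3,4}
∂A     = {3,4}

interior: largest open inside A is {1,2} (from {}, {1}, {1,2})
cl via duality: int({3,4}) = {}, so X∖{} = {1,2,3,4}
cl∖int = {3,4}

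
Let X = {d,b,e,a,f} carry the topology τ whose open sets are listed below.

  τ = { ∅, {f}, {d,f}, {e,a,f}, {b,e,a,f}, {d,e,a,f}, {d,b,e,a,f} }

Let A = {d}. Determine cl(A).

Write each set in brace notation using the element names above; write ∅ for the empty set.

{d}

cl via duality: int({b,e,a,f}) = {b,e,a,f}, so X∖{b,e,a,f} = {d}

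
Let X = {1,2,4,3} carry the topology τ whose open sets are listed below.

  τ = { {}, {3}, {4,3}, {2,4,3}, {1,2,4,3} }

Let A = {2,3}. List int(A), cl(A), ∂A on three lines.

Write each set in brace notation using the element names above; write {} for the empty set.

open subsets of A: {}, {3}; so int(A) = {3}
closure: X∖int(X∖A) = X∖{} = {1,2,4,3}
∂A = {1,2,4,3} minus {3} = {1,2,4}

int(A) = {3}
cl(A)  = {1,2,4,3}
∂A     = {1,2,4}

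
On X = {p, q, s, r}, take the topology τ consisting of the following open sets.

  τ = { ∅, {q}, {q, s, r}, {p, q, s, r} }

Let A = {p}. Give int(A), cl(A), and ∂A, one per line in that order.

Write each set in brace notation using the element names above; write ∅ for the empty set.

opens ⊆ A: ∅; union → int = ∅
complement {q, s, r}; its interior {q, s, r}; cl(A) = X∖{q, s, r} = {p}
boundary = {p} ∖ ∅ = {p}

int(A) = ∅
cl(A)  = {p}
∂A     = {p}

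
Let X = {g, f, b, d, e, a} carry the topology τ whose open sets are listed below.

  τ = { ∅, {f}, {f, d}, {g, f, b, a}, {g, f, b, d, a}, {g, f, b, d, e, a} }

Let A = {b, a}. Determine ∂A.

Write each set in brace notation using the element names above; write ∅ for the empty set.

opens ⊆ A: ∅; union → int = ∅
complement {g, f, d, e}; its interior {f, d}; cl(A) = X∖{f, d} = {g, b, e, a}
boundary = {g, b, e, a} ∖ ∅ = {g, b, e, a}

{g, b, e, a}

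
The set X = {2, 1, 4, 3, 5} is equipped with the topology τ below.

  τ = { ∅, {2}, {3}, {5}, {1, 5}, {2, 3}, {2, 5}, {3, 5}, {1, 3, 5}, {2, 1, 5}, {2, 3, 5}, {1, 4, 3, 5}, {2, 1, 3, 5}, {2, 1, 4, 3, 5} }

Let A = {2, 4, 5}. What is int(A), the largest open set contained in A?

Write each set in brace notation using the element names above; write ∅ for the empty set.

{2, 5}

interior: largest open inside A is {2, 5} (from ∅, {2}, {5}, {2, 5})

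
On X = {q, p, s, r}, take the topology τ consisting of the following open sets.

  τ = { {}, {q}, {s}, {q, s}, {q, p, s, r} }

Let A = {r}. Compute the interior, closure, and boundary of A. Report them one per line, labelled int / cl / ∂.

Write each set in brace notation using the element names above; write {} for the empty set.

U open, U⊆A: {}. int(A) = ⋃ = {}
X∖A={q, p, s}, int(X∖A)={q, s}, hence cl(A)={p, r}
∂A: remove int from cl → {p, r}

int(A) = {}
cl(A)  = {p, r}
∂A     = {p, r}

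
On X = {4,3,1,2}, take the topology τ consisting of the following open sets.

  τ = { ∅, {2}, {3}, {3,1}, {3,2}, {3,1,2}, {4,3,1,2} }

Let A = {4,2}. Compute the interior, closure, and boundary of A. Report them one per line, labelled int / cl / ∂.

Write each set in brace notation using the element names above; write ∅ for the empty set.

int(A) = {2}
cl(A)  = {4,2}
∂A     = {4}

U open, U⊆A: ∅, {2}. int(A) = ⋃ = {2}
X∖A={3,1}, int(X∖A)={3,1}, hence cl(A)={4,2}
∂A: remove int from cl → {4}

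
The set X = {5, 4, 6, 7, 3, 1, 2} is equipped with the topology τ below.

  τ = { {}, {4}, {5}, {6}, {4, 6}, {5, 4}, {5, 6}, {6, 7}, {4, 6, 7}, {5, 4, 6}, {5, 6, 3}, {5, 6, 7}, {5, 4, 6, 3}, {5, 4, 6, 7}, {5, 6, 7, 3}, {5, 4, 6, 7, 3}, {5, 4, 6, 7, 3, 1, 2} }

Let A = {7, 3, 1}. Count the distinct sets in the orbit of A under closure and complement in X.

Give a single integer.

6

X∖A={5, 4, 6, 2}, int(X∖A)={5, 4, 6}, hence cl(A)={7, 3, 1, 2}
Orbit (k=closure, c=complement):
  1. A     = {7, 3, 1}
  2. kA    = {7, 3, 1, 2}
  3. cA    = {5, 4, 6, 2}
  4. ckA   = {5, 4, 6}
  5. kcA   = {5, 4, 6, 7, 3, 1, 2}
  6. ckcA  = {}
(closed under both — stop)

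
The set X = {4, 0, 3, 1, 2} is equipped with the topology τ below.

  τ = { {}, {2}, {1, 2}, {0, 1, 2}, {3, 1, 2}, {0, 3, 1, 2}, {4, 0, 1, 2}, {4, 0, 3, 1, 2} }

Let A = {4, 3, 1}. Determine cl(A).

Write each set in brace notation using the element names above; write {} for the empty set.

X∖A={0, 2}, int(X∖A)={2}, hence cl(A)={4, 0, 3, 1}

{4, 0, 3, 1}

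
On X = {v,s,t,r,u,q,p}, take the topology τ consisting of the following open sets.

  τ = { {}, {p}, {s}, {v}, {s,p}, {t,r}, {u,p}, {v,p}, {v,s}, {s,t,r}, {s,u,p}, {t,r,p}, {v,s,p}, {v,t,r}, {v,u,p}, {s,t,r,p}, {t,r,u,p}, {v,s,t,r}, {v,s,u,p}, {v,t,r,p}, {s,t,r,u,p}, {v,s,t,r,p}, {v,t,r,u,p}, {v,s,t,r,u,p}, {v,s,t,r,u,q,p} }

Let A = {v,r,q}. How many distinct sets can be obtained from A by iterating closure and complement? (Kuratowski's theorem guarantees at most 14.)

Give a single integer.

complement {s,t,u,p}; its interior {s,u,p}; cl(A) = X∖{s,u,p} = {v,t,r,q}
With k = closure, c = complement:
  1. A     = {v,r,q}
  2. kA    = {v,t,r,q}
  3. cA    = {s,t,u,p}
  4. ckA   = {s,u,p}
  5. kcA   = {s,t,r,u,q,p}
  6. kckA  = {s,u,q,p}
  7. ckcA  = {v}
  8. ckckA = {v,t,r}
  9. kckcA = {v,q}
  10. ckckcA = {s,t,r,u,p}
k, c of each give nothing new

10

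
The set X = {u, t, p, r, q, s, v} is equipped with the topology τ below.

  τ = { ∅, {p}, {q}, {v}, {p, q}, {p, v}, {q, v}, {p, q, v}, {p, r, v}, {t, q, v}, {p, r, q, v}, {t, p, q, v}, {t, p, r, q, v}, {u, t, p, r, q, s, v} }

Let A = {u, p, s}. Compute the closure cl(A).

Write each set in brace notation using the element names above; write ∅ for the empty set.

closure: X∖int(X∖A) = X∖{t, q, v} = {u, p, r, s}

{u, p, r, s}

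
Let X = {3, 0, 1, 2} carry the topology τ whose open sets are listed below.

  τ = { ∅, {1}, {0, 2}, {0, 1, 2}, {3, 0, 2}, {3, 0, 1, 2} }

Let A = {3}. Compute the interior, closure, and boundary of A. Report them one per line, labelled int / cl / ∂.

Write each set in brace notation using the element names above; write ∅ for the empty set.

int(A) = ∅
cl(A)  = {3}
∂A     = {3}

interior: largest open inside A is ∅ (from ∅)
cl via duality: int({0, 1, 2}) = {0, 1, 2}, so X∖{0, 1, 2} = {3}
cl∖int = {3}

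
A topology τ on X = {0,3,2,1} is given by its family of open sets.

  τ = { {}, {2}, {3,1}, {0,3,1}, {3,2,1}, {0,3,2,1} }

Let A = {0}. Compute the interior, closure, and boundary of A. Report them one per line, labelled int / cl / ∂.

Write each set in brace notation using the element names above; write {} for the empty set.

open subsets of A: {}; so int(A) = {}
closure: X∖int(X∖A) = X∖{3,2,1} = {0}
∂A = {0} minus {} = {0}

int(A) = {}
cl(A)  = {0}
∂A     = {0}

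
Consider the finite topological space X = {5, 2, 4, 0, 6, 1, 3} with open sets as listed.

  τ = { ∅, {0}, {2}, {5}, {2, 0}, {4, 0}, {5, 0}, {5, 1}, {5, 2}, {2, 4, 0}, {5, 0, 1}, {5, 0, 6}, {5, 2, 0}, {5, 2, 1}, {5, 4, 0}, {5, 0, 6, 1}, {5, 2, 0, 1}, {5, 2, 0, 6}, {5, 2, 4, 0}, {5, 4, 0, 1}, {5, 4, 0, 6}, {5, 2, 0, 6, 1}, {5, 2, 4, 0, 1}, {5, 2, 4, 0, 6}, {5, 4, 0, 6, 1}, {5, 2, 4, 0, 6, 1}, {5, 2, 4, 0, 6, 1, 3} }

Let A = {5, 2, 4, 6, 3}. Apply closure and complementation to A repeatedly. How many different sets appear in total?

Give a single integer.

10

closure: X∖int(X∖A) = X∖{0} = {5, 2, 4, 6, 1, 3}
Let k=closure and c=complement:
  1. A     = {5, 2, 4, 6, 3}
  2. kA    = {5, 2, 4, 6, 1, 3}
  3. cA    = {0, 1}
  4. ckA   = {0}
  5. kcA   = {4, 0, 6, 1, 3}
  6. kckA  = {4, 0, 6, 3}
  7. ckcA  = {5, 2}
  8. ckckA = {5, 2, 1}
  9. kckcA = {5, 2, 6, 1, 3}
  10. ckckcA = {4, 0}
— saturated at 10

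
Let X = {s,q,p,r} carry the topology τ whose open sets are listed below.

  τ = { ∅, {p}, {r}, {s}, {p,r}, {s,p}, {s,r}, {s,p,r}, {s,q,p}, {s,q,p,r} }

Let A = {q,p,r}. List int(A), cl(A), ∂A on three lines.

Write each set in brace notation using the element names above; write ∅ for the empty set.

open subsets of A: ∅, {r}, {p}, {p,r}; so int(A) = {p,r}
closure: X∖int(X∖A) = X∖{s} = {q,p,r}
∂A = {q,p,r} minus {p,r} = {q}

int(A) = {p,r}
cl(A)  = {q,p,r}
∂A     = {q}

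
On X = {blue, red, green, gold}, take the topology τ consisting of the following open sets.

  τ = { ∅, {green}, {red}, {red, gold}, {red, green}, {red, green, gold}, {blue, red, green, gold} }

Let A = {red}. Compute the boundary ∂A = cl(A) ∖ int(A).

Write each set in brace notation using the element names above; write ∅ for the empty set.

open subsets of A: ∅, {red}; so int(A) = {red}
closure: X∖int(X∖A) = X∖{green} = {blue, red, gold}
∂A = {blue, red, gold} minus {red} = {blue, gold}

{blue, gold}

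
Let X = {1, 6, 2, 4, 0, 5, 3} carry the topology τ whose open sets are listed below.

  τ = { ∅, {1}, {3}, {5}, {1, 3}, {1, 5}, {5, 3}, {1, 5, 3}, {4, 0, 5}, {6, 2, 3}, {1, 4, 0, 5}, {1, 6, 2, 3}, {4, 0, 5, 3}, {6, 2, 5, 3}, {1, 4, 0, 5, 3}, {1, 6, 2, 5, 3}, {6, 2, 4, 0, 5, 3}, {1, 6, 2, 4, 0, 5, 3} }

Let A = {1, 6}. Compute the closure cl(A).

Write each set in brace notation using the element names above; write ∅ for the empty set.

cl via duality: int({2, 4, 0, 5, 3}) = {4, 0, 5, 3}, so X∖{4, 0, 5, 3} = {1, 6, 2}

{1, 6, 2}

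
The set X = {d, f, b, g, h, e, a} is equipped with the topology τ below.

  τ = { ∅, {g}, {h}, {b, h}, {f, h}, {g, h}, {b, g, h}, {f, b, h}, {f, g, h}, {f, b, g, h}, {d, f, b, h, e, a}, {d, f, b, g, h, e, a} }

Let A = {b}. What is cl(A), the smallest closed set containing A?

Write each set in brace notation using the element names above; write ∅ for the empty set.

closure: X∖int(X∖A) = X∖{f, g, h} = {d, b, e, a}

{d, b, e, a}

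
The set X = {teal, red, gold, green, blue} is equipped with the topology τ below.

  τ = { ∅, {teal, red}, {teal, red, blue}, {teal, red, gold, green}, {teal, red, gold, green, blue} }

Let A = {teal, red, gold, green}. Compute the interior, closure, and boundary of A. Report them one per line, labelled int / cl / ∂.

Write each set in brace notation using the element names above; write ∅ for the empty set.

open subsets of A: ∅, {teal, red}, {teal, red, gold, green}; so int(A) = {teal, red, gold, green}
closure: X∖int(X∖A) = X∖∅ = {teal, red, gold, green, blue}
∂A = {teal, red, gold, green, blue} minus {teal, red, gold, green} = {blue}

int(A) = {teal, red, gold, green}
cl(A)  = {teal, red, gold, green, blue}
∂A     = {blue}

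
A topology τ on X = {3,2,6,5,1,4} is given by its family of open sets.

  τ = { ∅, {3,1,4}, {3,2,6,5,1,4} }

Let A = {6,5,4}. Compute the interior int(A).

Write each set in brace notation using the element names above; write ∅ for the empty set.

∅

interior: largest open inside A is ∅ (from ∅)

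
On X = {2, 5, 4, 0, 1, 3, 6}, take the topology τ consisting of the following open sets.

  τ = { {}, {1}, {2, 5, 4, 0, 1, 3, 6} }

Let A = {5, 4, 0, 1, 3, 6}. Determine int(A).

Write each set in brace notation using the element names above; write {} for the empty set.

open subsets of A: {}, {1}; so int(A) = {1}

{1}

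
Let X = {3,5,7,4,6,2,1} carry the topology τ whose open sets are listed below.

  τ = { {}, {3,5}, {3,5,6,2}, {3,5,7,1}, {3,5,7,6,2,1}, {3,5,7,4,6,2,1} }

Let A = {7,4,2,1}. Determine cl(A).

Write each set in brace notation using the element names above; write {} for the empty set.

{7,4,6,2,1}

cl via duality: int({3,5,6}) = {3,5}, so X∖{3,5} = {7,4,6,2,1}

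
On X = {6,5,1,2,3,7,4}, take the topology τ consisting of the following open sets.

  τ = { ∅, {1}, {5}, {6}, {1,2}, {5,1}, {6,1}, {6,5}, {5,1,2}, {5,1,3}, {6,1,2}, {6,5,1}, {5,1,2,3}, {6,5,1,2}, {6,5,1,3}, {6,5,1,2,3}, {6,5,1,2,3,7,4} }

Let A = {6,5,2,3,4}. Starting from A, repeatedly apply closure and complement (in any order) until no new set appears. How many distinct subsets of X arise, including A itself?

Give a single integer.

closure: X∖int(X∖A) = X∖{1} = {6,5,2,3,7,4}
Let k=closure and c=complement:
  1. A     = {6,5,2,3,4}
  2. kA    = {6,5,2,3,7,4}
  3. cA    = {1,7}
  4. ckA   = {1}
  5. kcA   = {1,2,3,7,4}
  6. ckcA  = {6,5}
  7. kckcA = {6,5,3,7,4}
  8. ckckcA = {1,2}
— saturated at 8

8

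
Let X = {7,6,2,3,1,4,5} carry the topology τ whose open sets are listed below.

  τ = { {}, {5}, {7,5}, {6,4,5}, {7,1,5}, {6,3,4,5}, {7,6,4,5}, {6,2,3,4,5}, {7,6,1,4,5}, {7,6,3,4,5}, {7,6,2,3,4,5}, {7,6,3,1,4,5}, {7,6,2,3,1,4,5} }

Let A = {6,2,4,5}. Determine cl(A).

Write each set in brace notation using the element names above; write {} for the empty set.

complement {7,3,1}; its interior {}; cl(A) = X∖{} = {7,6,2,3,1,4,5}

{7,6,2,3,1,4,5}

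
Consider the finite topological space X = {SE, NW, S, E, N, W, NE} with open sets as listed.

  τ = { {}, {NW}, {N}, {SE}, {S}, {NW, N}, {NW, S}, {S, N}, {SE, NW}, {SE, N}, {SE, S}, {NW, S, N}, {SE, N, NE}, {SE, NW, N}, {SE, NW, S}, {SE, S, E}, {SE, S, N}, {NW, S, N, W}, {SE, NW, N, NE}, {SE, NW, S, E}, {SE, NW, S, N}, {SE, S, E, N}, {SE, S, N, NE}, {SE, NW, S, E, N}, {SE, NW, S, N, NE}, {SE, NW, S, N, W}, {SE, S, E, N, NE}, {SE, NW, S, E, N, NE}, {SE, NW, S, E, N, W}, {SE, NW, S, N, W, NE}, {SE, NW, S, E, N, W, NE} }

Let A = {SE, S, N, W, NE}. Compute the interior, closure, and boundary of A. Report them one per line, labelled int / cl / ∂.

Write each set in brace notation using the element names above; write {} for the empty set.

int(A) = {SE, S, N, NE}
cl(A)  = {SE, S, E, N, W, NE}
∂A     = {E, W}

U open, U⊆A: {}, {N}, {S}, {SE}, {SE, N}, {S, N}, {SE, S}, {SE, N, NE}, {SE, S, N}, {SE, S, N, NE}. int(A) = ⋃ = {SE, S, N, NE}
X∖A={NW, E}, int(X∖A)={NW}, hence cl(A)={SE, S, E, N, W, NE}
∂A: remove int from cl → {E, W}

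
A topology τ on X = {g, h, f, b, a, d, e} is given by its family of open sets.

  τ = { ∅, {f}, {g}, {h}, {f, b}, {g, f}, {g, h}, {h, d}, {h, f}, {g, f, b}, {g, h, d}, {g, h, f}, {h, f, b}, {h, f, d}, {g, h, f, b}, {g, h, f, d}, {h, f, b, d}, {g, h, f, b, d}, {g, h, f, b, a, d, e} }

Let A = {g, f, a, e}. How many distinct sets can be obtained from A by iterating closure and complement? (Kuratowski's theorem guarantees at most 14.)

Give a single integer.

8

closure: X∖int(X∖A) = X∖{h, d} = {g, f, b, a, e}
Let k=closure and c=complement:
  1. A     = {g, f, a, e}
  2. kA    = {g, f, b, a, e}
  3. cA    = {h, b, d}
  4. ckA   = {h, d}
  5. kcA   = {h, b, a, d, e}
  6. kckA  = {h, a, d, e}
  7. ckcA  = {g, f}
  8. ckckA = {g, f, b}
— saturated at 8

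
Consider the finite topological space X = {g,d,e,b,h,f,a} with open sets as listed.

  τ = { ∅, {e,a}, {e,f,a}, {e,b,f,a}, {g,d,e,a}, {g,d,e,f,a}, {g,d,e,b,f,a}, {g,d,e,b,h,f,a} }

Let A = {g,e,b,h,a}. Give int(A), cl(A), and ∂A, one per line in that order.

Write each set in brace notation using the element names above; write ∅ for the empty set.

int(A) = {e,a}
cl(A)  = {g,d,e,b,h,f,a}
∂A     = {g,d,b,h,f}

U open, U⊆A: ∅, {e,a}. int(A) = ⋃ = {e,a}
X∖A={d,f}, int(X∖A)=∅, hence cl(A)={g,d,e,b,h,f,a}
∂A: remove int from cl → {g,d,b,h,f}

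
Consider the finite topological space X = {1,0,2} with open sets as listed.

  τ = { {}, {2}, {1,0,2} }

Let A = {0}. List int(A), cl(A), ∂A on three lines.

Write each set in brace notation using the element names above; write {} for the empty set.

opens ⊆ A: {}; union → int = {}
complement {1,2}; its interior {2}; cl(A) = X∖{2} = {1,0}
boundary = {1,0} ∖ {} = {1,0}

int(A) = {}
cl(A)  = {1,0}
∂A     = {1,0}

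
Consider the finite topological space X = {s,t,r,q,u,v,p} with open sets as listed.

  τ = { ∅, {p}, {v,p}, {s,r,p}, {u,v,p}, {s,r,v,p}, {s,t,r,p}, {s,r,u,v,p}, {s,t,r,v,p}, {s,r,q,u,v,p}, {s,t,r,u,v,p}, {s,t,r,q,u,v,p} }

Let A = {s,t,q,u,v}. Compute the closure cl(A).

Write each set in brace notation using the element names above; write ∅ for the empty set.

{s,t,r,q,u,v}

closure: X∖int(X∖A) = X∖{p} = {s,t,r,q,u,v}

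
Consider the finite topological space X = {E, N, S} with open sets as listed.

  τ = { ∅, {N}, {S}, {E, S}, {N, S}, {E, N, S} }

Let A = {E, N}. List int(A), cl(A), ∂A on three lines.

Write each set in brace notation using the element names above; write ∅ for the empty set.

interior: largest open inside A is {N} (from ∅, {N})
cl via duality: int({S}) = {S}, so X∖{S} = {E, N}
cl∖int = {E}

int(A) = {N}
cl(A)  = {E, N}
∂A     = {E}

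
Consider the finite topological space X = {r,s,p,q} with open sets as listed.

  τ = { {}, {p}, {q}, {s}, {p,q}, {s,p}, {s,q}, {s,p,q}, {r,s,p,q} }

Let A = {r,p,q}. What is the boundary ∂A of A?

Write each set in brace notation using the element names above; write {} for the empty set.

{r}

open subsets of A: {}, {q}, {p}, {p,q}; so int(A) = {p,q}
closure: X∖int(X∖A) = X∖{s} = {r,p,q}
∂A = {r,p,q} minus {p,q} = {r}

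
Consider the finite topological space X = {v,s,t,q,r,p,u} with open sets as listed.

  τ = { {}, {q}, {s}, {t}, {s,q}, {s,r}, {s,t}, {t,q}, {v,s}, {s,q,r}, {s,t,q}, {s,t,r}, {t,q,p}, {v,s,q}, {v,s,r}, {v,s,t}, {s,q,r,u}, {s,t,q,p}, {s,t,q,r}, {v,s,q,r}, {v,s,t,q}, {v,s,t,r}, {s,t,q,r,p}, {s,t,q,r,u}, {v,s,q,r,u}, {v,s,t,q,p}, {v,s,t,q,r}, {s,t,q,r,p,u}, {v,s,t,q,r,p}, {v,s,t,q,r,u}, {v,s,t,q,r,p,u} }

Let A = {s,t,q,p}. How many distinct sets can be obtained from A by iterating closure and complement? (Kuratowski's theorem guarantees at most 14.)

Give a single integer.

4

X∖A={v,r,u}, int(X∖A)={}, hence cl(A)={v,s,t,q,r,p,u}
Orbit (k=closure, c=complement):
  1. A     = {s,t,q,p}
  2. kA    = {v,s,t,q,r,p,u}
  3. cA    = {v,r,u}
  4. ckA   = {}
(closed under both — stop)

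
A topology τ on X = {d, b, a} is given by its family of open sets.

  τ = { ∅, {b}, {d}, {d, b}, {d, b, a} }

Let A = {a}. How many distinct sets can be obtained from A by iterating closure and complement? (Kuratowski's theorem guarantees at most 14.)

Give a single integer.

4

closure: X∖int(X∖A) = X∖{d, b} = {a}
Let k=closure and c=complement:
  1. A     = {a}
  2. cA    = {d, b}
  3. kcA   = {d, b, a}
  4. ckcA  = ∅
— saturated at 4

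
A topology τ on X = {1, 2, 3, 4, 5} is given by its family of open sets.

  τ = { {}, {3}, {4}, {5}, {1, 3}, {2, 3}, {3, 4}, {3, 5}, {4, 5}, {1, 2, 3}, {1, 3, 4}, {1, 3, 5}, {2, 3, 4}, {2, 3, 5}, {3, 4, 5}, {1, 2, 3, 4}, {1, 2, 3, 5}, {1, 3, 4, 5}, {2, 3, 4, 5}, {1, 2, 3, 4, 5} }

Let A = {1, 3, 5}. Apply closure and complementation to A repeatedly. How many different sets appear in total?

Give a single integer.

4

closure: X∖int(X∖A) = X∖{4} = {1, 2, 3, 5}
Let k=closure and c=complement:
  1. A     = {1, 3, 5}
  2. kA    = {1, 2, 3, 5}
  3. cA    = {2, 4}
  4. ckA   = {4}
— saturated at 4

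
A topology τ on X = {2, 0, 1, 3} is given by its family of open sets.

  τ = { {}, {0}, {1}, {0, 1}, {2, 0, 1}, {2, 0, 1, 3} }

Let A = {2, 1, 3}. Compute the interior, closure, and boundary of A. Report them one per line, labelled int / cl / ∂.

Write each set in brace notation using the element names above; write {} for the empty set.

open subsets of A: {}, {1}; so int(A) = {1}
closure: X∖int(X∖A) = X∖{0} = {2, 1, 3}
∂A = {2, 1, 3} minus {1} = {2, 3}

int(A) = {1}
cl(A)  = {2, 1, 3}
∂A     = {2, 3}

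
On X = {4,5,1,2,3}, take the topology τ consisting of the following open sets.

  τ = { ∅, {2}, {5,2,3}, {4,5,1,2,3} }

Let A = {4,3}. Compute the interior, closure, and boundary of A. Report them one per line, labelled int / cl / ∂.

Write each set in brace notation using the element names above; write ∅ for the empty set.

open subsets of A: ∅; so int(A) = ∅
closure: X∖int(X∖A) = X∖{2} = {4,5,1,3}
∂A = {4,5,1,3} minus ∅ = {4,5,1,3}

int(A) = ∅
cl(A)  = {4,5,1,3}
∂A     = {4,5,1,3}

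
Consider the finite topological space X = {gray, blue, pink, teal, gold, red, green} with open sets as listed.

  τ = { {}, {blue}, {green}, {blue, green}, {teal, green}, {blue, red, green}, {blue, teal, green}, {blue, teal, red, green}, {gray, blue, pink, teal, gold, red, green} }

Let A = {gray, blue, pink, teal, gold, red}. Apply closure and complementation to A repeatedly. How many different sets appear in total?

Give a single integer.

6

X∖A={green}, int(X∖A)={green}, hence cl(A)={gray, blue, pink, teal, gold, red}
Orbit (k=closure, c=complement):
  1. A     = {gray, blue, pink, teal, gold, red}
  2. cA    = {green}
  3. kcA   = {gray, pink, teal, gold, red, green}
  4. ckcA  = {blue}
  5. kckcA = {gray, blue, pink, gold, red}
  6. ckckcA = {teal, green}
(closed under both — stop)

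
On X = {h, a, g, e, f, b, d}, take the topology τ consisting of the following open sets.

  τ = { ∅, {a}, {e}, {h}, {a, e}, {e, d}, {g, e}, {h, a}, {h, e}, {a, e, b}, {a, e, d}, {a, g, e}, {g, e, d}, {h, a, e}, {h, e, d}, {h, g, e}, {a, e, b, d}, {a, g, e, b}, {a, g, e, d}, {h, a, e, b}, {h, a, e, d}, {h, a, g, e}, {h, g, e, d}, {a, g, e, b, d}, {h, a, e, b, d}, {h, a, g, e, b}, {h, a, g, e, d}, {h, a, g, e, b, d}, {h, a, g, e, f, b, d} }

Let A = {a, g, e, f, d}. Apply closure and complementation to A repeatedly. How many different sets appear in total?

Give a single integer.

8

cl via duality: int({h, b}) = {h}, so X∖{h} = {a, g, e, f, b, d}
Write k for closure, c for complement:
  1. A     = {a, g, e, f, d}
  2. kA    = {a, g, e, f, b, d}
  3. cA    = {h, b}
  4. ckA   = {h}
  5. kcA   = {h, f, b}
  6. kckA  = {h, f}
  7. ckcA  = {a, g, e, d}
  8. ckckA = {a, g, e, b, d}
applying k or c yields no new set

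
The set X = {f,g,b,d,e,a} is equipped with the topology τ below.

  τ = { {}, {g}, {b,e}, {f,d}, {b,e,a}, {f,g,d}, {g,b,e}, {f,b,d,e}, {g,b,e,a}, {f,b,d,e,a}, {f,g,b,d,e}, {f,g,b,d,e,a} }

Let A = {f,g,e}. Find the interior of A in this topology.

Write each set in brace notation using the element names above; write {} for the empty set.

{g}

open subsets of A: {}, {g}; so int(A) = {g}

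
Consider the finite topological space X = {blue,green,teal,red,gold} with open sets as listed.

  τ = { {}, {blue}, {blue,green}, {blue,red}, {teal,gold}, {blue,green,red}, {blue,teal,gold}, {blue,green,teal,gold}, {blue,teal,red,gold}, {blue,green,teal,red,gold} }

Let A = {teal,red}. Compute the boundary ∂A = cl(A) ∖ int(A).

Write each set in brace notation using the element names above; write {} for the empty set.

{teal,red,gold}

U open, U⊆A: {}. int(A) = ⋃ = {}
X∖A={blue,green,gold}, int(X∖A)={blue,green}, hence cl(A)={teal,red,gold}
∂A: remove int from cl → {teal,red,gold}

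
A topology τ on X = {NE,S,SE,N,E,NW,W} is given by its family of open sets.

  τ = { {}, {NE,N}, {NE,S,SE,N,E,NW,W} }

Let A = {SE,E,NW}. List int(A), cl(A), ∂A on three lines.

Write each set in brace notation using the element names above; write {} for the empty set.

U open, U⊆A: {}. int(A) = ⋃ = {}
X∖A={NE,S,N,W}, int(X∖A)={NE,N}, hence cl(A)={S,SE,E,NW,W}
∂A: remove int from cl → {S,SE,E,NW,W}

int(A) = {}
cl(A)  = {S,SE,E,NW,W}
∂A     = {S,SE,E,NW,W}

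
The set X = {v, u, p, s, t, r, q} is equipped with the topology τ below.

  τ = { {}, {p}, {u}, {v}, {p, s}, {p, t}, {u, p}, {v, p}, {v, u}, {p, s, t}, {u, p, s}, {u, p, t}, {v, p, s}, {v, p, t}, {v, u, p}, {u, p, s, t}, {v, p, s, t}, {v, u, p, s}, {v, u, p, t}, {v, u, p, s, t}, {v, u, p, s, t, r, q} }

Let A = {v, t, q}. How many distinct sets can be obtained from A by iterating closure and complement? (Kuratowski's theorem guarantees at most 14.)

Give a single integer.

cl via duality: int({u, p, s, r}) = {u, p, s}, so X∖{u, p, s} = {v, t, r, q}
Write k for closure, c for complement:
  1. A     = {v, t, q}
  2. kA    = {v, t, r, q}
  3. cA    = {u, p, s, r}
  4. ckA   = {u, p, s}
  5. kcA   = {u, p, s, t, r, q}
  6. ckcA  = {v}
  7. kckcA = {v, r, q}
  8. ckckcA = {u, p, s, t}
applying k or c yields no new set

8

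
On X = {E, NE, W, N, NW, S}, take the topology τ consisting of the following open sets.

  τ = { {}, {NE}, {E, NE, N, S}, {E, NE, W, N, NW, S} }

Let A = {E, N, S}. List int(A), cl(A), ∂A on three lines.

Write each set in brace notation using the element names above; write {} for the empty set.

U open, U⊆A: {}. int(A) = ⋃ = {}
X∖A={NE, W, NW}, int(X∖A)={NE}, hence cl(A)={E, W, N, NW, S}
∂A: remove int from cl → {E, W, N, NW, S}

int(A) = {}
cl(A)  = {E, W, N, NW, S}
∂A     = {E, W, N, NW, S}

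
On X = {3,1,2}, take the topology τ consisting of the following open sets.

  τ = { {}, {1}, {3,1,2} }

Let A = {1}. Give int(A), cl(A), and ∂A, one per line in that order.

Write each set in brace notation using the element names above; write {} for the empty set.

opens ⊆ A: {}, {1}; union → int = {1}
complement {3,2}; its interior {}; cl(A) = X∖{} = {3,1,2}
boundary = {3,1,2} ∖ {1} = {3,2}

int(A) = {1}
cl(A)  = {3,1,2}
∂A     = {3,2}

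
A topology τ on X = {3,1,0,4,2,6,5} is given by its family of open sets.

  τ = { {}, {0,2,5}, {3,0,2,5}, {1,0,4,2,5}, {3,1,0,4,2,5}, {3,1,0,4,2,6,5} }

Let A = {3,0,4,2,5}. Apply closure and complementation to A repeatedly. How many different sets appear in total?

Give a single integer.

complement {1,6}; its interior {}; cl(A) = X∖{} = {3,1,0,4,2,6,5}
With k = closure, c = complement:
  1. A     = {3,0,4,2,5}
  2. kA    = {3,1,0,4,2,6,5}
  3. cA    = {1,6}
  4. ckA   = {}
  5. kcA   = {1,4,6}
  6. ckcA  = {3,0,2,5}
k, c of each give nothing new

6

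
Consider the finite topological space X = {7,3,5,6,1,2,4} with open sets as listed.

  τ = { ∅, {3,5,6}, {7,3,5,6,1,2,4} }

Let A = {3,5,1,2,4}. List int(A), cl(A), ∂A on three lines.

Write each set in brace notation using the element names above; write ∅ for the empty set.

int(A) = ∅
cl(A)  = {7,3,5,6,1,2,4}
∂A     = {7,3,5,6,1,2,4}

interior: largest open inside A is ∅ (from ∅)
cl via duality: int({7,6}) = ∅, so X∖∅ = {7,3,5,6,1,2,4}
cl∖int = {7,3,5,6,1,2,4}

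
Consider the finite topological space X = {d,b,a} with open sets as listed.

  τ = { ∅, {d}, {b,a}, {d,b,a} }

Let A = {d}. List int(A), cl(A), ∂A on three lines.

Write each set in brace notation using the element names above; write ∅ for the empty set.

int(A) = {d}
cl(A)  = {d}
∂A     = ∅

U open, U⊆A: ∅, {d}. int(A) = ⋃ = {d}
X∖A={b,a}, int(X∖A)={b,a}, hence cl(A)={d}
∂A: remove int from cl → ∅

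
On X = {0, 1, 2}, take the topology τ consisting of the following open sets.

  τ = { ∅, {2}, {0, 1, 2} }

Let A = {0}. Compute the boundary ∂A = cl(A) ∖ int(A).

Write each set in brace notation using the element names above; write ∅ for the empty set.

open subsets of A: ∅; so int(A) = ∅
closure: X∖int(X∖A) = X∖{2} = {0, 1}
∂A = {0, 1} minus ∅ = {0, 1}

{0, 1}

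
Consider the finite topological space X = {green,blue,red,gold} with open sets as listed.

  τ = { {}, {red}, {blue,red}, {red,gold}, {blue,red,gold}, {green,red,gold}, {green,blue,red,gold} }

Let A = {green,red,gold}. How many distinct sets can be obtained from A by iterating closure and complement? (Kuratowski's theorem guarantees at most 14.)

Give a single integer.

4

X∖A={blue}, int(X∖A)={}, hence cl(A)={green,blue,red,gold}
Orbit (k=closure, c=complement):
  1. A     = {green,red,gold}
  2. kA    = {green,blue,red,gold}
  3. cA    = {blue}
  4. ckA   = {}
(closed under both — stop)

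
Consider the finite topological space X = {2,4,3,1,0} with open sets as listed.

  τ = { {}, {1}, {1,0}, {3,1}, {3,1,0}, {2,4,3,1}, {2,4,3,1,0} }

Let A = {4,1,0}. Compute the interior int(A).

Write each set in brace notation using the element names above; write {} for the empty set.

{1,0}

interior: largest open inside A is {1,0} (from {}, {1}, {1,0})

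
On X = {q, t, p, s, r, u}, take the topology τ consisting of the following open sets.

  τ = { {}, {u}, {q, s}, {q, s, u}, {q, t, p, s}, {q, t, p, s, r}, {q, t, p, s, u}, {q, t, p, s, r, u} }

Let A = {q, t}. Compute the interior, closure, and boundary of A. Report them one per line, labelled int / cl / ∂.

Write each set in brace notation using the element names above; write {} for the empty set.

opens ⊆ A: {}; union → int = {}
complement {p, s, r, u}; its interior {u}; cl(A) = X∖{u} = {q, t, p, s, r}
boundary = {q, t, p, s, r} ∖ {} = {q, t, p, s, r}

int(A) = {}
cl(A)  = {q, t, p, s, r}
∂A     = {q, t, p, s, r}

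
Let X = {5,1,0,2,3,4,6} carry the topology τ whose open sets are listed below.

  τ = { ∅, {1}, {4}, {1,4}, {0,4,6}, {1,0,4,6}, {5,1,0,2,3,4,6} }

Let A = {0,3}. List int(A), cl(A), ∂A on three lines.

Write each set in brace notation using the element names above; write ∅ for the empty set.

int(A) = ∅
cl(A)  = {5,0,2,3,6}
∂A     = {5,0,2,3,6}

interior: largest open inside A is ∅ (from ∅)
cl via duality: int({5,1,2,4,6}) = {1,4}, so X∖{1,4} = {5,0,2,3,6}
cl∖int = {5,0,2,3,6}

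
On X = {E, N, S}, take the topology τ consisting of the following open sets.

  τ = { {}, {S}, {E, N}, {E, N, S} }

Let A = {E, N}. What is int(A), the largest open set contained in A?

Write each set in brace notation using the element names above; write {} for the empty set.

{E, N}

interior: largest open inside A is {E, N} (from {}, {E, N})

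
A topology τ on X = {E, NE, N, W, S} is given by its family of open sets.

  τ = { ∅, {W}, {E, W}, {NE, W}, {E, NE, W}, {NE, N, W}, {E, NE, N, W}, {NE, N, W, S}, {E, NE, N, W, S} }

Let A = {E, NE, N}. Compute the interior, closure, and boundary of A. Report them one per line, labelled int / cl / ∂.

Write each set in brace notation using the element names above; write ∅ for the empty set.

opens ⊆ A: ∅; union → int = ∅
complement {W, S}; its interior {W}; cl(A) = X∖{W} = {E, NE, N, S}
boundary = {E, NE, N, S} ∖ ∅ = {E, NE, N, S}

int(A) = ∅
cl(A)  = {E, NE, N, S}
∂A     = {E, NE, N, S}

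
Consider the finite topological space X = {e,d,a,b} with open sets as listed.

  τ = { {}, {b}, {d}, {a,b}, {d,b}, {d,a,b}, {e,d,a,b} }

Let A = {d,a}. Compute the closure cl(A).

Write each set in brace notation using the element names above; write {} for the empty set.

{e,d,a}

complement {e,b}; its interior {b}; cl(A) = X∖{b} = {e,d,a}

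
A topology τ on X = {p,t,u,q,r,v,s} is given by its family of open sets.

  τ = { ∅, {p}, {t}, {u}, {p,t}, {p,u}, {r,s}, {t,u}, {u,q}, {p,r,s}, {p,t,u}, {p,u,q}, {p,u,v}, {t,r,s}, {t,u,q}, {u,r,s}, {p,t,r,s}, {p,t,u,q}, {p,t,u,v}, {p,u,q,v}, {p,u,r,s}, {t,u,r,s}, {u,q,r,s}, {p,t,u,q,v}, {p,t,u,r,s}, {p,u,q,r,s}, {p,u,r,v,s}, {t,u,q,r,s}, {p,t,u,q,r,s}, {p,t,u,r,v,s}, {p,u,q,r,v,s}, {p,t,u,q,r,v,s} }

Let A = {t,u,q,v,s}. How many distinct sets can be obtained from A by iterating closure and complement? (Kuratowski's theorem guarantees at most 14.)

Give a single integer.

cl via duality: int({p,r}) = {p}, so X∖{p} = {t,u,q,r,v,s}
Write k for closure, c for complement:
  1. A     = {t,u,q,v,s}
  2. kA    = {t,u,q,r,v,s}
  3. cA    = {p,r}
  4. ckA   = {p}
  5. kcA   = {p,r,v,s}
  6. kckA  = {p,v}
  7. ckcA  = {t,u,q}
  8. ckckA = {t,u,q,r,s}
  9. kckcA = {t,u,q,v}
  10. ckckcA = {p,r,s}
applying k or c yields no new set

10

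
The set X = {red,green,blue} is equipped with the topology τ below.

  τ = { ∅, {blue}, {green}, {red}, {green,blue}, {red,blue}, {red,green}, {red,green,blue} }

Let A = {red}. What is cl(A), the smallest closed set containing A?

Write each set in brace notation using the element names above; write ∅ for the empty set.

{red}

cl via duality: int({green,blue}) = {green,blue}, so X∖{green,blue} = {red}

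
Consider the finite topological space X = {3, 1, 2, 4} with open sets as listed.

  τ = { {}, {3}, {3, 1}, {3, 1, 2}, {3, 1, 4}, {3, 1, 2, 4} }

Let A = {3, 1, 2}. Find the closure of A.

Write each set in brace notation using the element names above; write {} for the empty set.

{3, 1, 2, 4}

closure: X∖int(X∖A) = X∖{} = {3, 1, 2, 4}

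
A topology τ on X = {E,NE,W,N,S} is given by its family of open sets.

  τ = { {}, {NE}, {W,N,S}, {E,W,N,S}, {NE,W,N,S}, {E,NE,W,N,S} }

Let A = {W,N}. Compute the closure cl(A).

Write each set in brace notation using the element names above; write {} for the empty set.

closure: X∖int(X∖A) = X∖{NE} = {E,W,N,S}

{E,W,N,S}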